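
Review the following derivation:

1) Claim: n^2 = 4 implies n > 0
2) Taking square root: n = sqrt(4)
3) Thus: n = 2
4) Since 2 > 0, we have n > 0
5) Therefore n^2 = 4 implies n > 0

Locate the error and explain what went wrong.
Step 2: Taking square root: n = sqrt(4)

Step 2 takes the square root and assumes the positive root only. The equation n^2 = 4 actually has two solutions: n = 2 and n = -2. The proof silently assumes n > 0 without justification, then uses this assumption to conclude n > 0, which is circular. The counterexample n = -2 shows the claim is false.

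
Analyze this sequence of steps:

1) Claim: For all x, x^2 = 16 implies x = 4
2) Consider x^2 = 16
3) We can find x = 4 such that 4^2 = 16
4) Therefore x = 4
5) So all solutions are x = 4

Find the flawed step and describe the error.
Step 4: Therefore x = 4

Step 4 incorrectly concludes that x = 4 is the only solution. The proof shows that x = 4 is A solution (existence), but does not show it is the ONLY solution (uniqueness). In fact, x = -4 is also a solution since (-4)^2 = 16. Finding one solution doesn't prove there are no others.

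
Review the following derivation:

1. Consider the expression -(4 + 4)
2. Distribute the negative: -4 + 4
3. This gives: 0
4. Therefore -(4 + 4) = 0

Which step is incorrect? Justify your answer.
Step 2: Distribute the negative: -4 + 4

Step 2 incorrectly distributes the negative sign. The correct distribution is -(4 + 4) = -4 - 4 = -8. The negative must be applied to both terms, not just the first. The error treats -(4 + 4) as -4 + 4, which equals 0 instead of -8.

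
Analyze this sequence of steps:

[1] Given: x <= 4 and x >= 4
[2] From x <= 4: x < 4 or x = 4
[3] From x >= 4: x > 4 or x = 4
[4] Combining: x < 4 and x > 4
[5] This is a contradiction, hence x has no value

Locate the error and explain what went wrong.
Step 4: Combining: x < 4 and x > 4

Step 4 incorrectly combines the conditions. From x <= 4 and x >= 4, the intersection is x = 4. The error treats the 'or' cases as 'and' requirements. The correct conclusion is that x = 4 is the unique solution, not that no solution exists.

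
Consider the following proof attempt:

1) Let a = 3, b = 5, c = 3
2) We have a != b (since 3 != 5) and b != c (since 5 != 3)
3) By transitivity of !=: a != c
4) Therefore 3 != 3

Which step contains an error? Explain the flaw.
Step 3: By transitivity of !=: a != c

Step 3 incorrectly applies transitivity to the '!=' relation. Transitivity states: if a R b and b R c, then a R c. However, '!=' is not transitive. Counterexample: 3 != 5 and 5 != 3, but 3 = 3 (both equal 3). Transitivity holds for relations like <, <=, =, but not for !=.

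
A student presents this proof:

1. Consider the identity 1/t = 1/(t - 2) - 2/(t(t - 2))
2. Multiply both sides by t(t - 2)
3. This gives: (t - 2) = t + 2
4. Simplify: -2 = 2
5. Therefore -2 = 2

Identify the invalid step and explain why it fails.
Step 3: This gives: (t - 2) = t + 2

Step 3 makes a sign error when clearing denominators. Multiplying -2/(t(t - 2)) by t(t - 2) gives -2, not +2. The correct result is (t - 2) = t - 2, which is trivially true, not (t - 2) = t + 2. (Step 1 is a valid identity: 1/(t - 2) - 2/(t(t - 2)) = (t - 2)/(t(t - 2)) = 1/t.)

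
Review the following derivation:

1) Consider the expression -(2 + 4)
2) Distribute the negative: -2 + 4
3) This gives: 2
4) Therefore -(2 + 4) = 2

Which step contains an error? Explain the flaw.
Step 2: Distribute the negative: -2 + 4

Step 2 incorrectly distributes the negative sign. The correct distribution is -(2 + 4) = -2 - 4 = -6. The negative must be applied to both terms, not just the first. The error treats -(2 + 4) as -2 + 4, which equals 2 instead of -6.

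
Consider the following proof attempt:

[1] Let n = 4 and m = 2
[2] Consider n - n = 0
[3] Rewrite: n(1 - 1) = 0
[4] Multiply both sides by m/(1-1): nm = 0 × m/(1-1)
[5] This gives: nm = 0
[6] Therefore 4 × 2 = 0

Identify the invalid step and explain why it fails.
Step 4: Multiply both sides by m/(1-1): nm = 0 × m/(1-1)

Step 4 multiplies both sides by m/(1-1). However, 1-1 = 0, so this is multiplication by m/0, which is undefined. We cannot multiply by an undefined expression.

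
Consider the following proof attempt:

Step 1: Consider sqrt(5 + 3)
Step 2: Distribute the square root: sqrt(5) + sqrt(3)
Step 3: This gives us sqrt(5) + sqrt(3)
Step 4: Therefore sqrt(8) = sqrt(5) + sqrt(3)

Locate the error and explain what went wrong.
Step 2: Distribute the square root: sqrt(5) + sqrt(3)

Step 2 incorrectly 'distributes' the square root over addition. The square root function does not distribute: sqrt(a + b) ≠ sqrt(a) + sqrt(b). In fact, sqrt(5 + 3) = sqrt(8) ≈ 2.8284, while sqrt(5) + sqrt(3) ≈ 3.9681.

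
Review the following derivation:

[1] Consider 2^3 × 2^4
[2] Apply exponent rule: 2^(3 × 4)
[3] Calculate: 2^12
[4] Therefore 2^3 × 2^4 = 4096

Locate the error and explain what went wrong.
Step 2: Apply exponent rule: 2^(3 × 4)

Step 2 incorrectly states that a^b × a^c = a^(b×c). The correct rule is a^b × a^c = a^(b+c). The actual value is 2^3 × 2^4 = 2^7 = 128, not 2^12 = 4096.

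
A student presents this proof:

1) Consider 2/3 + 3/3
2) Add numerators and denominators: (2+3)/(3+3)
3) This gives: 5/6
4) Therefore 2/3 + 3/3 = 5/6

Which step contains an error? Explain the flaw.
Step 2: Add numerators and denominators: (2+3)/(3+3)

Step 2 incorrectly adds fractions by separately adding numerators and denominators. This is wrong. The correct method requires a common denominator: 2/3 + 3/3 = (2×3 + 3×3)/(3×3) = 15/9 = 5/3. The method used gives 5/6, which is different.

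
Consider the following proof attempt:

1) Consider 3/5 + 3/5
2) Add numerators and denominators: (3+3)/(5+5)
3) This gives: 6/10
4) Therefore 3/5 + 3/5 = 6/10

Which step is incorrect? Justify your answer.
Step 2: Add numerators and denominators: (3+3)/(5+5)

Step 2 incorrectly adds fractions by separately adding numerators and denominators. This is wrong. The correct method requires a common denominator: 3/5 + 3/5 = (3×5 + 3×5)/(5×5) = 30/25 = 6/5. The method used gives 6/10, which is different.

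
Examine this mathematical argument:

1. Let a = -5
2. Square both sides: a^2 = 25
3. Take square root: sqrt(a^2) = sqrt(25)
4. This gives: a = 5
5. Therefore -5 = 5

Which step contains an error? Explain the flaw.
Step 4: This gives: a = 5

Step 4 incorrectly states that sqrt(a^2) = a. The correct identity is sqrt(a^2) = |a|. Since a = -5 < 0, we have sqrt(a^2) = |-5| = 5, not a = -5.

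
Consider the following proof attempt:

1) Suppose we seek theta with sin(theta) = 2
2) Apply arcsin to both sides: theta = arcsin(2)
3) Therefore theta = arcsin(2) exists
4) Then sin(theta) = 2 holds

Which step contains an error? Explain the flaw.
Step 2: Apply arcsin to both sides: theta = arcsin(2)

Step 2 applies arcsin to 2. However, arcsin(x) is only defined for x in [-1, 1] because sin(theta) can only produce values in that range. Since |2| > 1, arcsin(2) is undefined. There is no angle whose sine equals 2.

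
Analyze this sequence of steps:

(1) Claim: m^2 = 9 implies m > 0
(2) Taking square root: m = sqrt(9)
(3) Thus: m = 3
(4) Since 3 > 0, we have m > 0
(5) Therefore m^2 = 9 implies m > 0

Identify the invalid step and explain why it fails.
Step 2: Taking square root: m = sqrt(9)

Step 2 takes the square root and assumes the positive root only. The equation m^2 = 9 actually has two solutions: m = 3 and m = -3. The proof silently assumes m > 0 without justification, then uses this assumption to conclude m > 0, which is circular. The counterexample m = -3 shows the claim is false.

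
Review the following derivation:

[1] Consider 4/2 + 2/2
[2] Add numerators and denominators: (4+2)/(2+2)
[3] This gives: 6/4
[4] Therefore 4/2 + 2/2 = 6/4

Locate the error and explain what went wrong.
Step 2: Add numerators and denominators: (4+2)/(2+2)

Step 2 incorrectly adds fractions by separately adding numerators and denominators. This is wrong. The correct method requires a common denominator: 4/2 + 2/2 = (4×2 + 2×2)/(2×2) = 12/4 = 3. The method used gives 6/4, which is different.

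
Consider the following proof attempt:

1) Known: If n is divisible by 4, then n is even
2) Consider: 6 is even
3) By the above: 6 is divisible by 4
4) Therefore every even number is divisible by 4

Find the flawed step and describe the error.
Step 3: By the above: 6 is divisible by 4

Step 3 commits the fallacy of affirming the consequent. The known fact 'divisible by 4 → even' does NOT imply 'even → divisible by 4'. That would be the converse, which is false. For example, 6 is even but 6 ÷ 4 = 1.50, which is not an integer.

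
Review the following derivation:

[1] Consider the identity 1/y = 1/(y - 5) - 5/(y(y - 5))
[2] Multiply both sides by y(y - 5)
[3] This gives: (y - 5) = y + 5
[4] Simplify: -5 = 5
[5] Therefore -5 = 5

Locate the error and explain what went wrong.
Step 3: This gives: (y - 5) = y + 5

Step 3 makes a sign error when clearing denominators. Multiplying -5/(y(y - 5)) by y(y - 5) gives -5, not +5. The correct result is (y - 5) = y - 5, which is trivially true, not (y - 5) = y + 5. (Step 1 is a valid identity: 1/(y - 5) - 5/(y(y - 5)) = (y - 5)/(y(y - 5)) = 1/y.)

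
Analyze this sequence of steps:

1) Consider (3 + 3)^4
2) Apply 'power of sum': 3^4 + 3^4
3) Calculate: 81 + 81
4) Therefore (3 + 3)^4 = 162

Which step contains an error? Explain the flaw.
Step 2: Apply 'power of sum': 3^4 + 3^4

Step 2 incorrectly applies a non-existent rule '(a+b)^n = a^n + b^n'. This is false in general. The correct expansion uses the binomial theorem. The actual value is (3 + 3)^4 = 6^4 = 1296, not 162.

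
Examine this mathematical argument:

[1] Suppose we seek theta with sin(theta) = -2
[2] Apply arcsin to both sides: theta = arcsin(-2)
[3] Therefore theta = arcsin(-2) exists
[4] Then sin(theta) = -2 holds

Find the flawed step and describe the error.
Step 2: Apply arcsin to both sides: theta = arcsin(-2)

Step 2 applies arcsin to -2. However, arcsin(x) is only defined for x in [-1, 1] because sin(theta) can only produce values in that range. Since |-2| > 1, arcsin(-2) is undefined. There is no angle whose sine equals -2.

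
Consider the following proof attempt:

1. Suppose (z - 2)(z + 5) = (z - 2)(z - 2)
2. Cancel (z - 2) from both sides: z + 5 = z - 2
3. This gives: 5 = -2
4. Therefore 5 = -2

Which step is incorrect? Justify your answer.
Step 2: Cancel (z - 2) from both sides: z + 5 = z - 2

Step 2 cancels (z - 2) from both sides. This is only valid if (z - 2) ≠ 0, i.e., z ≠ 2. When z = 2, both sides equal zero regardless of the other factors. The correct approach requires considering z = 2 as a separate case.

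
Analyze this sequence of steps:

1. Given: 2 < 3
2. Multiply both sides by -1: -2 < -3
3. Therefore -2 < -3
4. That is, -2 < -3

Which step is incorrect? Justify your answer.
Step 2: Multiply both sides by -1: -2 < -3

Step 2 multiplies both sides by -1 but fails to reverse the inequality sign. When multiplying (or dividing) an inequality by a negative number, the direction must be reversed. Since 2 < 3, we should get -2 > -3, i.e., -2 > -3.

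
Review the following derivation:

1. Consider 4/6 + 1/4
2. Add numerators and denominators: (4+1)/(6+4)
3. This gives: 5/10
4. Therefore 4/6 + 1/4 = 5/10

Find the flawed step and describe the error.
Step 2: Add numerators and denominators: (4+1)/(6+4)

Step 2 incorrectly adds fractions by separately adding numerators and denominators. This is wrong. The correct method requires a common denominator: 4/6 + 1/4 = (4×4 + 1×6)/(6×4) = 22/24 = 11/12. The method used gives 5/10, which is different.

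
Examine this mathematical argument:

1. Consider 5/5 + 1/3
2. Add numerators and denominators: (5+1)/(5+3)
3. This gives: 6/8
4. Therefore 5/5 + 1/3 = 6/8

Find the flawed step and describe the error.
Step 2: Add numerators and denominators: (5+1)/(5+3)

Step 2 incorrectly adds fractions by separately adding numerators and denominators. This is wrong. The correct method requires a common denominator: 5/5 + 1/3 = (5×3 + 1×5)/(5×3) = 20/15 = 4/3. The method used gives 6/8, which is different.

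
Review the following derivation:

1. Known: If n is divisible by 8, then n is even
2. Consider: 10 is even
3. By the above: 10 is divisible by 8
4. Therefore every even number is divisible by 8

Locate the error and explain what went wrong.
Step 3: By the above: 10 is divisible by 8

Step 3 commits the fallacy of affirming the consequent. The known fact 'divisible by 8 → even' does NOT imply 'even → divisible by 8'. That would be the converse, which is false. For example, 10 is even but 10 ÷ 8 = 1.25, which is not an integer.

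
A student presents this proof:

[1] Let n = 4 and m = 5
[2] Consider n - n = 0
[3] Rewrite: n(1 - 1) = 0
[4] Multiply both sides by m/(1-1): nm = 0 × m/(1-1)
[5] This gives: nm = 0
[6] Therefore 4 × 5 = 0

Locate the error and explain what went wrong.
Step 4: Multiply both sides by m/(1-1): nm = 0 × m/(1-1)

Step 4 multiplies both sides by m/(1-1). However, 1-1 = 0, so this is multiplication by m/0, which is undefined. We cannot multiply by an undefined expression.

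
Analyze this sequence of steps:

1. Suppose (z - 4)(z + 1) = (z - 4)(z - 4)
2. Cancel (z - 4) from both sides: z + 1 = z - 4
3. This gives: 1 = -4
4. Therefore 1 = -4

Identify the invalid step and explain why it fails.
Step 2: Cancel (z - 4) from both sides: z + 1 = z - 4

Step 2 cancels (z - 4) from both sides. This is only valid if (z - 4) ≠ 0, i.e., z ≠ 4. When z = 4, both sides equal zero regardless of the other factors. The correct approach requires considering z = 4 as a separate case.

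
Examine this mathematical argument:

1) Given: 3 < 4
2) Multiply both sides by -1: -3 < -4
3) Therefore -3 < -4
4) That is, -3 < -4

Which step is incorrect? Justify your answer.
Step 2: Multiply both sides by -1: -3 < -4

Step 2 multiplies both sides by -1 but fails to reverse the inequality sign. When multiplying (or dividing) an inequality by a negative number, the direction must be reversed. Since 3 < 4, we should get -3 > -4, i.e., -3 > -4.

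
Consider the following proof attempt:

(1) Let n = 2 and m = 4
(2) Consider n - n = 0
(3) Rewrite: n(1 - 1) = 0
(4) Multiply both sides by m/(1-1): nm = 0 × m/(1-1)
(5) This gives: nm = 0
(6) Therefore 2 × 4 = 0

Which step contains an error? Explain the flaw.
Step 4: Multiply both sides by m/(1-1): nm = 0 × m/(1-1)

Step 4 multiplies both sides by m/(1-1). However, 1-1 = 0, so this is multiplication by m/0, which is undefined. We cannot multiply by an undefined expression.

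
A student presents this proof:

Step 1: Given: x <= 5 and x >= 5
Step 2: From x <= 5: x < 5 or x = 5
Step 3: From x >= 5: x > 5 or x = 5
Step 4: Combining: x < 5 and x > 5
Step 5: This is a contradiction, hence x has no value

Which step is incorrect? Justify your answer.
Step 4: Combining: x < 5 and x > 5

Step 4 incorrectly combines the conditions. From x <= 5 and x >= 5, the intersection is x = 5. The error treats the 'or' cases as 'and' requirements. The correct conclusion is that x = 5 is the unique solution, not that no solution exists.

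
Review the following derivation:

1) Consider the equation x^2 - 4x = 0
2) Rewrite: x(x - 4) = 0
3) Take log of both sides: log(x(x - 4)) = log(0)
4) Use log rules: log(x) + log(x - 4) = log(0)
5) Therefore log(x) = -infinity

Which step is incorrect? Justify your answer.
Step 3: Take log of both sides: log(x(x - 4)) = log(0)

Step 3 takes the logarithm of both sides, resulting in log(0) on the right side. The logarithm is only defined for positive numbers; log(0) is undefined (approaches negative infinity). This operation is invalid.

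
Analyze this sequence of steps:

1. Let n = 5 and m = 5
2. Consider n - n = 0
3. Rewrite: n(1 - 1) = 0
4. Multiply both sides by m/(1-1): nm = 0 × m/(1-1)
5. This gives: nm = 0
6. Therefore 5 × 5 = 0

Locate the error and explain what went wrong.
Step 4: Multiply both sides by m/(1-1): nm = 0 × m/(1-1)

Step 4 multiplies both sides by m/(1-1). However, 1-1 = 0, so this is multiplication by m/0, which is undefined. We cannot multiply by an undefined expression.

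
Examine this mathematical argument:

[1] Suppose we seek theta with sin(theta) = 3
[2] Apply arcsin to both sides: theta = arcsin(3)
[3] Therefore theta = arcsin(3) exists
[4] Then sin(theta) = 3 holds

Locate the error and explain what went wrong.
Step 2: Apply arcsin to both sides: theta = arcsin(3)

Step 2 applies arcsin to 3. However, arcsin(x) is only defined for x in [-1, 1] because sin(theta) can only produce values in that range. Since |3| > 1, arcsin(3) is undefined. There is no angle whose sine equals 3.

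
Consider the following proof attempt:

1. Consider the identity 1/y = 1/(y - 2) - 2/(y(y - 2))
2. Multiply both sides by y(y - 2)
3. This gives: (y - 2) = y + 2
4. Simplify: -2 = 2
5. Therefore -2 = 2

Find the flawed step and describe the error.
Step 3: This gives: (y - 2) = y + 2

Step 3 makes a sign error when clearing denominators. Multiplying -2/(y(y - 2)) by y(y - 2) gives -2, not +2. The correct result is (y - 2) = y - 2, which is trivially true, not (y - 2) = y + 2. (Step 1 is a valid identity: 1/(y - 2) - 2/(y(y - 2)) = (y - 2)/(y(y - 2)) = 1/y.)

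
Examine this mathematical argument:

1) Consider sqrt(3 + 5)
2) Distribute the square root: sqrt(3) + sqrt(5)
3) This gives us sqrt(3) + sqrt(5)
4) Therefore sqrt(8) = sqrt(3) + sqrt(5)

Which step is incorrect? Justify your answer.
Step 2: Distribute the square root: sqrt(3) + sqrt(5)

Step 2 incorrectly 'distributes' the square root over addition. The square root function does not distribute: sqrt(a + b) ≠ sqrt(a) + sqrt(b). In fact, sqrt(3 + 5) = sqrt(8) ≈ 2.8284, while sqrt(3) + sqrt(5) ≈ 3.9681.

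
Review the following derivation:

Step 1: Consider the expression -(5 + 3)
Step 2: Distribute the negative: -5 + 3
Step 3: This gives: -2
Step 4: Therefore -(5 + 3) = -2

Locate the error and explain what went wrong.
Step 2: Distribute the negative: -5 + 3

Step 2 incorrectly distributes the negative sign. The correct distribution is -(5 + 3) = -5 - 3 = -8. The negative must be applied to both terms, not just the first. The error treats -(5 + 3) as -5 + 3, which equals -2 instead of -8.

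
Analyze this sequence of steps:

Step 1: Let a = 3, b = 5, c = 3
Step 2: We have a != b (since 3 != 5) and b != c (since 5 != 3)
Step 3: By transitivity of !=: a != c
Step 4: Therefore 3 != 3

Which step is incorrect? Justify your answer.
Step 3: By transitivity of !=: a != c

Step 3 incorrectly applies transitivity to the '!=' relation. Transitivity states: if a R b and b R c, then a R c. However, '!=' is not transitive. Counterexample: 3 != 5 and 5 != 3, but 3 = 3 (both equal 3). Transitivity holds for relations like <, <=, =, but not for !=.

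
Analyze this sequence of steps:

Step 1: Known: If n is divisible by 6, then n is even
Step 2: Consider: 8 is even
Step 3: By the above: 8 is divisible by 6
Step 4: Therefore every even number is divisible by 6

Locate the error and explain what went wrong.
Step 3: By the above: 8 is divisible by 6

Step 3 commits the fallacy of affirming the consequent. The known fact 'divisible by 6 → even' does NOT imply 'even → divisible by 6'. That would be the converse, which is false. For example, 8 is even but 8 ÷ 6 = 1.33, which is not an integer.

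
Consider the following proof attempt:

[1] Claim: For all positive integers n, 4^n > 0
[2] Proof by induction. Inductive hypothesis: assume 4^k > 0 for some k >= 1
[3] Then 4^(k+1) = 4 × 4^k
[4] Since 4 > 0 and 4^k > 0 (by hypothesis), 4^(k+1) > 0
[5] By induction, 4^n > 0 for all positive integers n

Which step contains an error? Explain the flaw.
Step 5: By induction, 4^n > 0 for all positive integers n

Step 5 concludes the proof by induction, but no base case was ever established. A valid induction proof requires: (1) a base case proving 4^1 > 0, and (2) an inductive step showing IF 4^k > 0 THEN 4^(k+1) > 0. Steps 2-4 correctly establish the inductive step, but without the base case the conclusion in step 5 does not follow.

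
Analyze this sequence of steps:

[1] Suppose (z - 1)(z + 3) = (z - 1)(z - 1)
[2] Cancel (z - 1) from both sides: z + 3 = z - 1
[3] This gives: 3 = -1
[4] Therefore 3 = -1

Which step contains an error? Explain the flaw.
Step 2: Cancel (z - 1) from both sides: z + 3 = z - 1

Step 2 cancels (z - 1) from both sides. This is only valid if (z - 1) ≠ 0, i.e., z ≠ 1. When z = 1, both sides equal zero regardless of the other factors. The correct approach requires considering z = 1 as a separate case.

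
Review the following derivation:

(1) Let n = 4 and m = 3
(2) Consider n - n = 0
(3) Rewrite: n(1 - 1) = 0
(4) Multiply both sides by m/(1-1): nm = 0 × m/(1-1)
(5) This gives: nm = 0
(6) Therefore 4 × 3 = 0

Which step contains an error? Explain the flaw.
Step 4: Multiply both sides by m/(1-1): nm = 0 × m/(1-1)

Step 4 multiplies both sides by m/(1-1). However, 1-1 = 0, so this is multiplication by m/0, which is undefined. We cannot multiply by an undefined expression.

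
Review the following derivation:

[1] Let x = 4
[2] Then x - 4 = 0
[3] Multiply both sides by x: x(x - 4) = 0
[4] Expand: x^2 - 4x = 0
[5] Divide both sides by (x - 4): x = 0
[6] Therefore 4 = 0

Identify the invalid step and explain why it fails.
Step 5: Divide both sides by (x - 4): x = 0

Step 5 divides both sides by (x - 4). However, since x = 4, we have (x - 4) = 0. Division by zero is undefined, making this step invalid.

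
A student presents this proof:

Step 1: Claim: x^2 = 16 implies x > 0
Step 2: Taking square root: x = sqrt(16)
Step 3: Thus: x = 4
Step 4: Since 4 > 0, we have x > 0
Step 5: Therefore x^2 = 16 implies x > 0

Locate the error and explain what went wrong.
Step 2: Taking square root: x = sqrt(16)

Step 2 takes the square root and assumes the positive root only. The equation x^2 = 16 actually has two solutions: x = 4 and x = -4. The proof silently assumes x > 0 without justification, then uses this assumption to conclude x > 0, which is circular. The counterexample x = -4 shows the claim is false.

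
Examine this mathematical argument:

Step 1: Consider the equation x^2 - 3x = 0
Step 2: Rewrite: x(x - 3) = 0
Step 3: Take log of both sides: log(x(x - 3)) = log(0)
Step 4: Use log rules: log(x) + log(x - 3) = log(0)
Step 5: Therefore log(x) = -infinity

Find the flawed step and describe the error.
Step 3: Take log of both sides: log(x(x - 3)) = log(0)

Step 3 takes the logarithm of both sides, resulting in log(0) on the right side. The logarithm is only defined for positive numbers; log(0) is undefined (approaches negative infinity). This operation is invalid.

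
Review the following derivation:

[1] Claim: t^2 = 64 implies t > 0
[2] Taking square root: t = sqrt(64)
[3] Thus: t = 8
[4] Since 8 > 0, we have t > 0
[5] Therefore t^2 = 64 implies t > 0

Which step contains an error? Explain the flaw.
Step 2: Taking square root: t = sqrt(64)

Step 2 takes the square root and assumes the positive root only. The equation t^2 = 64 actually has two solutions: t = 8 and t = -8. The proof silently assumes t > 0 without justification, then uses this assumption to conclude t > 0, which is circular. The counterexample t = -8 shows the claim is false.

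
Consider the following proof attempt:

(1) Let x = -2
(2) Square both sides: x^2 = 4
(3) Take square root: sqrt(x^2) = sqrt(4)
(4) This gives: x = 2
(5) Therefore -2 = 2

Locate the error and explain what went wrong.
Step 4: This gives: x = 2

Step 4 incorrectly states that sqrt(x^2) = x. The correct identity is sqrt(x^2) = |x|. Since x = -2 < 0, we have sqrt(x^2) = |-2| = 2, not x = -2.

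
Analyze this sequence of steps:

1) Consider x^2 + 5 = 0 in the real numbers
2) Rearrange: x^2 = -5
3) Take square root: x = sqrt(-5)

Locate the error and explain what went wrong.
Step 3: Take square root: x = sqrt(-5)

Step 3 takes the square root of -5, which is negative. In the real number system, the square root of a negative number is undefined. The equation x^2 + 5 = 0 has no real solutions. Square roots of negative numbers only exist in the complex numbers.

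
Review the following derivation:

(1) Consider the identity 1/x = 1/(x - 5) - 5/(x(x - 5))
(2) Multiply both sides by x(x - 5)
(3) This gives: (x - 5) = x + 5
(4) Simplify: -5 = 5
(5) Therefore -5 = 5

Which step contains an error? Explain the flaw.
Step 3: This gives: (x - 5) = x + 5

Step 3 makes a sign error when clearing denominators. Multiplying -5/(x(x - 5)) by x(x - 5) gives -5, not +5. The correct result is (x - 5) = x - 5, which is trivially true, not (x - 5) = x + 5. (Step 1 is a valid identity: 1/(x - 5) - 5/(x(x - 5)) = (x - 5)/(x(x - 5)) = 1/x.)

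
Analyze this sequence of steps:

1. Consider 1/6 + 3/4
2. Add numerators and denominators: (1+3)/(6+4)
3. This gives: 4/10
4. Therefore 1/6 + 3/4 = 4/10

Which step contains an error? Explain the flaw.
Step 2: Add numerators and denominators: (1+3)/(6+4)

Step 2 incorrectly adds fractions by separately adding numerators and denominators. This is wrong. The correct method requires a common denominator: 1/6 + 3/4 = (1×4 + 3×6)/(6×4) = 22/24 = 11/12. The method used gives 4/10, which is different.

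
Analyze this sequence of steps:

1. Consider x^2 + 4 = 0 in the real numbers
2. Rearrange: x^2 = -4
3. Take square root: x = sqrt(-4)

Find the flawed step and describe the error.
Step 3: Take square root: x = sqrt(-4)

Step 3 takes the square root of -4, which is negative. In the real number system, the square root of a negative number is undefined. The equation x^2 + 4 = 0 has no real solutions. Square roots of negative numbers only exist in the complex numbers.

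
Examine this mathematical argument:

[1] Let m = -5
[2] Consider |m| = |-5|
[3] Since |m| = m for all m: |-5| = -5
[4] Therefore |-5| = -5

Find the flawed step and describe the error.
Step 3: Since |m| = m for all m: |-5| = -5

Step 3 incorrectly states that |m| = m for all m. The correct definition is |m| = m when m >= 0, and |m| = -m when m < 0. Since -5 < 0, we have |-5| = -(-5) = 5, not -5.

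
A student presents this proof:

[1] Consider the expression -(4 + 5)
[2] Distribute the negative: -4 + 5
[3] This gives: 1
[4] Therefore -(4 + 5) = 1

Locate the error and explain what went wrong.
Step 2: Distribute the negative: -4 + 5

Step 2 incorrectly distributes the negative sign. The correct distribution is -(4 + 5) = -4 - 5 = -9. The negative must be applied to both terms, not just the first. The error treats -(4 + 5) as -4 + 5, which equals 1 instead of -9.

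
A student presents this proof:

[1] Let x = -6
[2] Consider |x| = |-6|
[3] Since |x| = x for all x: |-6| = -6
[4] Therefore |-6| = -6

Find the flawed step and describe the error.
Step 3: Since |x| = x for all x: |-6| = -6

Step 3 incorrectly states that |x| = x for all x. The correct definition is |x| = x when x >= 0, and |x| = -x when x < 0. Since -6 < 0, we have |-6| = -(-6) = 6, not -6.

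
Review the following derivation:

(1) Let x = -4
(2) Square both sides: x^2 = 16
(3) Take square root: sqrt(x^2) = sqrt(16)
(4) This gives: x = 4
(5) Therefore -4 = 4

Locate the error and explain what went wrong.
Step 4: This gives: x = 4

Step 4 incorrectly states that sqrt(x^2) = x. The correct identity is sqrt(x^2) = |x|. Since x = -4 < 0, we have sqrt(x^2) = |-4| = 4, not x = -4.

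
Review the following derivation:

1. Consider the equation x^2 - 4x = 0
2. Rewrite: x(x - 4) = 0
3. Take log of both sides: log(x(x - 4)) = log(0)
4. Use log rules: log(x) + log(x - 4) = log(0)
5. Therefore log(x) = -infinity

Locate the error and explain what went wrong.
Step 3: Take log of both sides: log(x(x - 4)) = log(0)

Step 3 takes the logarithm of both sides, resulting in log(0) on the right side. The logarithm is only defined for positive numbers; log(0) is undefined (approaches negative infinity). This operation is invalid.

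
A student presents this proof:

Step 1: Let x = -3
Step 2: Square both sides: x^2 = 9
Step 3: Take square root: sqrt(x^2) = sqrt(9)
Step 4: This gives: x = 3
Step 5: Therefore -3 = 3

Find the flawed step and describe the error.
Step 4: This gives: x = 3

Step 4 incorrectly states that sqrt(x^2) = x. The correct identity is sqrt(x^2) = |x|. Since x = -3 < 0, we have sqrt(x^2) = |-3| = 3, not x = -3.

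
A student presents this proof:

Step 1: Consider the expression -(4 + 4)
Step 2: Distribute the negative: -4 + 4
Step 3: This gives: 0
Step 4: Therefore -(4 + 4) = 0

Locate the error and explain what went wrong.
Step 2: Distribute the negative: -4 + 4

Step 2 incorrectly distributes the negative sign. The correct distribution is -(4 + 4) = -4 - 4 = -8. The negative must be applied to both terms, not just the first. The error treats -(4 + 4) as -4 + 4, which equals 0 instead of -8.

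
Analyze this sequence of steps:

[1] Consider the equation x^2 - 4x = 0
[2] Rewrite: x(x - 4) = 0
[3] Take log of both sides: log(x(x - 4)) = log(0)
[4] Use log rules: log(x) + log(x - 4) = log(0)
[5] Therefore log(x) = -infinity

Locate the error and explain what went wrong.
Step 3: Take log of both sides: log(x(x - 4)) = log(0)

Step 3 takes the logarithm of both sides, resulting in log(0) on the right side. The logarithm is only defined for positive numbers; log(0) is undefined (approaches negative infinity). This operation is invalid.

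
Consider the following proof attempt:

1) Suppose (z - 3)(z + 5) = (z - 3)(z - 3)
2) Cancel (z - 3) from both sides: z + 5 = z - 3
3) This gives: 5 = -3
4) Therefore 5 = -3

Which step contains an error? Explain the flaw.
Step 2: Cancel (z - 3) from both sides: z + 5 = z - 3

Step 2 cancels (z - 3) from both sides. This is only valid if (z - 3) ≠ 0, i.e., z ≠ 3. When z = 3, both sides equal zero regardless of the other factors. The correct approach requires considering z = 3 as a separate case.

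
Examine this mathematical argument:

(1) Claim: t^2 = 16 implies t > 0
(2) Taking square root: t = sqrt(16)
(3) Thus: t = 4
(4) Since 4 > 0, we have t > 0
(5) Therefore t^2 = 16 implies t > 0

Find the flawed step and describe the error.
Step 2: Taking square root: t = sqrt(16)

Step 2 takes the square root and assumes the positive root only. The equation t^2 = 16 actually has two solutions: t = 4 and t = -4. The proof silently assumes t > 0 without justification, then uses this assumption to conclude t > 0, which is circular. The counterexample t = -4 shows the claim is false.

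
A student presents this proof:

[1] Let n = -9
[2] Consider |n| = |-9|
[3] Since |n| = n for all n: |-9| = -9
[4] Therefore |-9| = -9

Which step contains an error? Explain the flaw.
Step 3: Since |n| = n for all n: |-9| = -9

Step 3 incorrectly states that |n| = n for all n. The correct definition is |n| = n when n >= 0, and |n| = -n when n < 0. Since -9 < 0, we have |-9| = -(-9) = 9, not -9.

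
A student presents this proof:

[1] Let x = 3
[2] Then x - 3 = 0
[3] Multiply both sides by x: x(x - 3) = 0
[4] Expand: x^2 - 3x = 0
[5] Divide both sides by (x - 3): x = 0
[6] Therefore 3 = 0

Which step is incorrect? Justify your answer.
Step 5: Divide both sides by (x - 3): x = 0

Step 5 divides both sides by (x - 3). However, since x = 3, we have (x - 3) = 0. Division by zero is undefined, making this step invalid.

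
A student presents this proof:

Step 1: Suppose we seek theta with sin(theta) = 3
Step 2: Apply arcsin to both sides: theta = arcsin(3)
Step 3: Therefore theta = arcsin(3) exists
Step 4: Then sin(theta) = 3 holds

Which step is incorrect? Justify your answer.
Step 2: Apply arcsin to both sides: theta = arcsin(3)

Step 2 applies arcsin to 3. However, arcsin(x) is only defined for x in [-1, 1] because sin(theta) can only produce values in that range. Since |3| > 1, arcsin(3) is undefined. There is no angle whose sine equals 3.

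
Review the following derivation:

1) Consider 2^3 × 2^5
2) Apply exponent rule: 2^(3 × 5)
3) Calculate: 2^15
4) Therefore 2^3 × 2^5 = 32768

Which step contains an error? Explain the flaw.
Step 2: Apply exponent rule: 2^(3 × 5)

Step 2 incorrectly states that a^b × a^c = a^(b×c). The correct rule is a^b × a^c = a^(b+c). The actual value is 2^3 × 2^5 = 2^8 = 256, not 2^15 = 32768.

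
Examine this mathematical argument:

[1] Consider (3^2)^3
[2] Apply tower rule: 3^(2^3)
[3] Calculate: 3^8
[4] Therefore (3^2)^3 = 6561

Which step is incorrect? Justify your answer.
Step 2: Apply tower rule: 3^(2^3)

Step 2 incorrectly states that (a^b)^c = a^(b^c). The correct rule is (a^b)^c = a^(b×c). The actual value is (3^2)^3 = 3^6 = 729, not 3^8 = 6561.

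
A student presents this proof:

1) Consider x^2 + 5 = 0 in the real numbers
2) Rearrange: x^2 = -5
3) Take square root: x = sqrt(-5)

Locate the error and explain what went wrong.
Step 3: Take square root: x = sqrt(-5)

Step 3 takes the square root of -5, which is negative. In the real number system, the square root of a negative number is undefined. The equation x^2 + 5 = 0 has no real solutions. Square roots of negative numbers only exist in the complex numbers.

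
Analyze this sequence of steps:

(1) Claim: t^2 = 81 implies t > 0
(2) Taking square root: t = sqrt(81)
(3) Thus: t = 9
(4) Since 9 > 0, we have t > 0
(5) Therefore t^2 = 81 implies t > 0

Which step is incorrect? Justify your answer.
Step 2: Taking square root: t = sqrt(81)

Step 2 takes the square root and assumes the positive root only. The equation t^2 = 81 actually has two solutions: t = 9 and t = -9. The proof silently assumes t > 0 without justification, then uses this assumption to conclude t > 0, which is circular. The counterexample t = -9 shows the claim is false.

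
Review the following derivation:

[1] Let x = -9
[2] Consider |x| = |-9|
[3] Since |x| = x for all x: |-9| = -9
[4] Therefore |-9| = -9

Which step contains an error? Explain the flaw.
Step 3: Since |x| = x for all x: |-9| = -9

Step 3 incorrectly states that |x| = x for all x. The correct definition is |x| = x when x >= 0, and |x| = -x when x < 0. Since -9 < 0, we have |-9| = -(-9) = 9, not -9.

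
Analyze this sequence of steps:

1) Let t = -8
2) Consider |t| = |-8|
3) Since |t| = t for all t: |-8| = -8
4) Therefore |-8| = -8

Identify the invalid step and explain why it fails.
Step 3: Since |t| = t for all t: |-8| = -8

Step 3 incorrectly states that |t| = t for all t. The correct definition is |t| = t when t >= 0, and |t| = -t when t < 0. Since -8 < 0, we have |-8| = -(-8) = 8, not -8.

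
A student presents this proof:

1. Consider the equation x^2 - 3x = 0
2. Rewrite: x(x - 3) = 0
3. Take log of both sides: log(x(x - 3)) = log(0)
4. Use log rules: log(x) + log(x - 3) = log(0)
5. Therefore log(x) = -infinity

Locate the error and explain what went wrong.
Step 3: Take log of both sides: log(x(x - 3)) = log(0)

Step 3 takes the logarithm of both sides, resulting in log(0) on the right side. The logarithm is only defined for positive numbers; log(0) is undefined (approaches negative infinity). This operation is invalid.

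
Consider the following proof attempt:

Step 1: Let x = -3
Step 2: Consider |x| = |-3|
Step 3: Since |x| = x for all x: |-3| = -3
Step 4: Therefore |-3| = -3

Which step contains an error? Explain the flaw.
Step 3: Since |x| = x for all x: |-3| = -3

Step 3 incorrectly states that |x| = x for all x. The correct definition is |x| = x when x >= 0, and |x| = -x when x < 0. Since -3 < 0, we have |-3| = -(-3) = 3, not -3.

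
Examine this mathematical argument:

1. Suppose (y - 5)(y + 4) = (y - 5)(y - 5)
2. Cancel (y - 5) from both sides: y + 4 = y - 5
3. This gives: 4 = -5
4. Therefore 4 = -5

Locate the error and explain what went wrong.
Step 2: Cancel (y - 5) from both sides: y + 4 = y - 5

Step 2 cancels (y - 5) from both sides. This is only valid if (y - 5) ≠ 0, i.e., y ≠ 5. When y = 5, both sides equal zero regardless of the other factors. The correct approach requires considering y = 5 as a separate case.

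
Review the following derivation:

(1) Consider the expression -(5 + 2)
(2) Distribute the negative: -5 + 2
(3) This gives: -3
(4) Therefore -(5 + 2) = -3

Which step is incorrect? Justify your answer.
Step 2: Distribute the negative: -5 + 2

Step 2 incorrectly distributes the negative sign. The correct distribution is -(5 + 2) = -5 - 2 = -7. The negative must be applied to both terms, not just the first. The error treats -(5 + 2) as -5 + 2, which equals -3 instead of -7.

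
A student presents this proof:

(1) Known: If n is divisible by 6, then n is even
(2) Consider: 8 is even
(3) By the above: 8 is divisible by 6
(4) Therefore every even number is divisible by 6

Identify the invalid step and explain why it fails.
Step 3: By the above: 8 is divisible by 6

Step 3 commits the fallacy of affirming the consequent. The known fact 'divisible by 6 → even' does NOT imply 'even → divisible by 6'. That would be the converse, which is false. For example, 8 is even but 8 ÷ 6 = 1.33, which is not an integer.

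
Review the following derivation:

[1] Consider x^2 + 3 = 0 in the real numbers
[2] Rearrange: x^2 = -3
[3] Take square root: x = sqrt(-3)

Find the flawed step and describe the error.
Step 3: Take square root: x = sqrt(-3)

Step 3 takes the square root of -3, which is negative. In the real number system, the square root of a negative number is undefined. The equation x^2 + 3 = 0 has no real solutions. Square roots of negative numbers only exist in the complex numbers.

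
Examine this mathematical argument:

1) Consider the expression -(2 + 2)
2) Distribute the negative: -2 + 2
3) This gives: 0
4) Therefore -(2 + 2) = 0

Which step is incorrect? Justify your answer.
Step 2: Distribute the negative: -2 + 2

Step 2 incorrectly distributes the negative sign. The correct distribution is -(2 + 2) = -2 - 2 = -4. The negative must be applied to both terms, not just the first. The error treats -(2 + 2) as -2 + 2, which equals 0 instead of -4.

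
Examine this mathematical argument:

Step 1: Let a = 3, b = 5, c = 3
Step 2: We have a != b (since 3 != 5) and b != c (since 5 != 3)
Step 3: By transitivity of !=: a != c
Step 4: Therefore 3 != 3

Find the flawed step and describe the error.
Step 3: By transitivity of !=: a != c

Step 3 incorrectly applies transitivity to the '!=' relation. Transitivity states: if a R b and b R c, then a R c. However, '!=' is not transitive. Counterexample: 3 != 5 and 5 != 3, but 3 = 3 (both equal 3). Transitivity holds for relations like <, <=, =, but not for !=.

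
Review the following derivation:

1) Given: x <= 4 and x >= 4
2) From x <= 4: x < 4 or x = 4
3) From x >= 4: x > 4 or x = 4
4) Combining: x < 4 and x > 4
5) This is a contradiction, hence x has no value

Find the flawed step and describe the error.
Step 4: Combining: x < 4 and x > 4

Step 4 incorrectly combines the conditions. From x <= 4 and x >= 4, the intersection is x = 4. The error treats the 'or' cases as 'and' requirements. The correct conclusion is that x = 4 is the unique solution, not that no solution exists.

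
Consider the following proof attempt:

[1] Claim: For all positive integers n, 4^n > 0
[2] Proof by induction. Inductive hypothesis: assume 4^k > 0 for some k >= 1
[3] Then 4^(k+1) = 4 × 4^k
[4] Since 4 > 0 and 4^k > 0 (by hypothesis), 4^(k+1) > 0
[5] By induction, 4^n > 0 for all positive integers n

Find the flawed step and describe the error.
Step 5: By induction, 4^n > 0 for all positive integers n

Step 5 concludes the proof by induction, but no base case was ever established. A valid induction proof requires: (1) a base case proving 4^1 > 0, and (2) an inductive step showing IF 4^k > 0 THEN 4^(k+1) > 0. Steps 2-4 correctly establish the inductive step, but without the base case the conclusion in step 5 does not follow.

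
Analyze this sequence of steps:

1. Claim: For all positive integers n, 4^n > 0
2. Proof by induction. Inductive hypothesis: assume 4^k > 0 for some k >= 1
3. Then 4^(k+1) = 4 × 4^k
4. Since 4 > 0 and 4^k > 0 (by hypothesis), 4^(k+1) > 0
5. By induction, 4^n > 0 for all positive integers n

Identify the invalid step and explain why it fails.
Step 5: By induction, 4^n > 0 for all positive integers n

Step 5 concludes the proof by induction, but no base case was ever established. A valid induction proof requires: (1) a base case proving 4^1 > 0, and (2) an inductive step showing IF 4^k > 0 THEN 4^(k+1) > 0. Steps 2-4 correctly establish the inductive step, but without the base case the conclusion in step 5 does not follow.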